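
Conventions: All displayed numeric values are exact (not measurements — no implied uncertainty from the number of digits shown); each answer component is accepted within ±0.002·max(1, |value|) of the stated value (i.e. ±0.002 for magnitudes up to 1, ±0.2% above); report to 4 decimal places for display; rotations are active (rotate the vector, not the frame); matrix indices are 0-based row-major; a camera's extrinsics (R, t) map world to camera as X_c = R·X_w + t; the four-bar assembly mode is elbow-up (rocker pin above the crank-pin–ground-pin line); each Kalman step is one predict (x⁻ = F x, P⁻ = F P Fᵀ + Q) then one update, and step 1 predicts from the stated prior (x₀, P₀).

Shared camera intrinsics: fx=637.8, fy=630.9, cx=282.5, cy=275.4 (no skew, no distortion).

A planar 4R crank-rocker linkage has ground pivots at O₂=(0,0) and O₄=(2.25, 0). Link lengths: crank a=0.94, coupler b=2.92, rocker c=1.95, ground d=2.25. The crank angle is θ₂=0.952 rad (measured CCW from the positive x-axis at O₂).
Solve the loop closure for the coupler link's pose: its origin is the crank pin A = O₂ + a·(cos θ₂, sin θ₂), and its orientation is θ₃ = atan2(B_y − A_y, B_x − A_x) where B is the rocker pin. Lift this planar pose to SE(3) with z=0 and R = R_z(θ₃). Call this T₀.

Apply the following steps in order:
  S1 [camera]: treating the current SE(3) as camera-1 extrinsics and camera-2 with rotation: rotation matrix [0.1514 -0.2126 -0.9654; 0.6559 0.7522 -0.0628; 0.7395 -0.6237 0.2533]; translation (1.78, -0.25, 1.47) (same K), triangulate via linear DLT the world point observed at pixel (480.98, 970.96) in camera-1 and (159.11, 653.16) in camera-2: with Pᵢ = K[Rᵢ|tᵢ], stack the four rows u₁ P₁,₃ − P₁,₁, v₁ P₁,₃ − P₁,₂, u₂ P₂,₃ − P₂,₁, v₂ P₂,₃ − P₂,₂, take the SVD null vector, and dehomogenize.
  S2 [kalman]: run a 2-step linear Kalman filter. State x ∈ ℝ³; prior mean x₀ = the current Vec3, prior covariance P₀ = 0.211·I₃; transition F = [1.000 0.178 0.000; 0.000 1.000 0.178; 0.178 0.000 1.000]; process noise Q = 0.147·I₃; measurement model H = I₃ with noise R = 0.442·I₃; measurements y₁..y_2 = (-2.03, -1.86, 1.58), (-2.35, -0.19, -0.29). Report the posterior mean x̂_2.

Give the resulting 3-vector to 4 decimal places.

result = (-1.4690, -0.0416, 0.6676)

source (fourbar_fk): coupler pose = R=[0.9564 -0.2920 0.0000; 0.2920 0.9564 0.0000; 0.0000 0.0000 1.0000], t=(0.5453, 0.7657, 0.0000)
after S1 (triangulate): (0.4505, 1.2864, 1.9298)
after S2 (kf_track): (-1.4690, -0.0416, 0.6676)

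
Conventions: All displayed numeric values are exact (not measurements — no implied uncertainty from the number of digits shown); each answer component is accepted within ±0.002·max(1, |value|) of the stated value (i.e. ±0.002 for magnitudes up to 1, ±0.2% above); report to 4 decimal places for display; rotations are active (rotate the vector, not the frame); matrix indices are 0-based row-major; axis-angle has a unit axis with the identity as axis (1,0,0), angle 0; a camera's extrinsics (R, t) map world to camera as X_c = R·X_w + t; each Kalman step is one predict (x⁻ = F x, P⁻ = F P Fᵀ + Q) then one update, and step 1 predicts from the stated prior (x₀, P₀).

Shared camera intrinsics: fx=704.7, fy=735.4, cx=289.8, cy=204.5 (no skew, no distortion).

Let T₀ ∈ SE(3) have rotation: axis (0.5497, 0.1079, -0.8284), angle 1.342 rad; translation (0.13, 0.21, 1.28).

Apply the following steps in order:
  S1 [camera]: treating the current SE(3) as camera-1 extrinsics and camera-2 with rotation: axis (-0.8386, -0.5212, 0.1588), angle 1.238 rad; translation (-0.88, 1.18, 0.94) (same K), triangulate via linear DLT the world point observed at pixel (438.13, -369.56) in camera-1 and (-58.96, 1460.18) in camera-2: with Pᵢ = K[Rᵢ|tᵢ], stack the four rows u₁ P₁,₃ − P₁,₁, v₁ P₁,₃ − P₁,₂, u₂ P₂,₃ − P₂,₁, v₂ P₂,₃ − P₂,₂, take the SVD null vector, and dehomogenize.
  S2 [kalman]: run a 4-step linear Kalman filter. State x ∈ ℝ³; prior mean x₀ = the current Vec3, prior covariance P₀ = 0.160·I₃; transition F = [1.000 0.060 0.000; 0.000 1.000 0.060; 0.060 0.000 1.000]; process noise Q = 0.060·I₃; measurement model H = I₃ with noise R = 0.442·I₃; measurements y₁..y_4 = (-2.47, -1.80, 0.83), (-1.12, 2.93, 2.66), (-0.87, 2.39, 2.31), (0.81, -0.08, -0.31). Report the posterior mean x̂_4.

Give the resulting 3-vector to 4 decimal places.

after S1 (triangulate): (1.1865, 0.2332, 1.7149)
after S2 (kf_track): (-0.0662, 0.9444, 1.2504)

result = (-0.0662, 0.9444, 1.2504)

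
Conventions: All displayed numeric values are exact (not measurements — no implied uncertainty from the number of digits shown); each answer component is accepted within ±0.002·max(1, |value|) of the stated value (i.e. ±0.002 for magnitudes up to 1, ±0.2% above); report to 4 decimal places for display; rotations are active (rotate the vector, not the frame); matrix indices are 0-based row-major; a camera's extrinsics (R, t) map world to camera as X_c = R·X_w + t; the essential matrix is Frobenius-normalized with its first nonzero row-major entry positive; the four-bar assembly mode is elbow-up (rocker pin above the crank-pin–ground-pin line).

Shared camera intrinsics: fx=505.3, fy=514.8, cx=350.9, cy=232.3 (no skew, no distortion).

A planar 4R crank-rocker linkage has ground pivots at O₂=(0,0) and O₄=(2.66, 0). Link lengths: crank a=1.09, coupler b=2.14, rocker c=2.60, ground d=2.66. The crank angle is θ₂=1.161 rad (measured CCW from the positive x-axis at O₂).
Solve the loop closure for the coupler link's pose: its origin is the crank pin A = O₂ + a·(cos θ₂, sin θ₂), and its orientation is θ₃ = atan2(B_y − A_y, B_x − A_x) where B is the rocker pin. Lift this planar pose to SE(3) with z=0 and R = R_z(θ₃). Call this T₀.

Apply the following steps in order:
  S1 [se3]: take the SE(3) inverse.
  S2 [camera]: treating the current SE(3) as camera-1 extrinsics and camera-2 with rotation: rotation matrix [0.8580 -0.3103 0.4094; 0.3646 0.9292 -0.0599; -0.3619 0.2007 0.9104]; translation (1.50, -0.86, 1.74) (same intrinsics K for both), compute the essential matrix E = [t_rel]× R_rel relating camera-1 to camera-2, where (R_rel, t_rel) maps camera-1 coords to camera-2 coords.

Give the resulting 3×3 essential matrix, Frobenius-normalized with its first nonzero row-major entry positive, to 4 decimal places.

matrix = [0.4909 0.1877 -0.0932; -0.2619 0.6202 0.2055; -0.3967 -0.2435 0.0554]

source (fourbar_fk): coupler pose = R=[0.7116 -0.7025 0.0000; 0.7025 0.7116 0.0000; 0.0000 0.0000 1.0000], t=(0.4343, 0.9998, 0.0000)
after S1 (invert_se3): R=[0.7116 0.7025 0.0000; -0.7025 0.7116 0.0000; 0.0000 0.0000 1.0000], t=(-1.0114, -0.4064, 0.0000)
after S2 (essential): [0.4909 0.1877 -0.0932; -0.2619 0.6202 0.2055; -0.3967 -0.2435 0.0554]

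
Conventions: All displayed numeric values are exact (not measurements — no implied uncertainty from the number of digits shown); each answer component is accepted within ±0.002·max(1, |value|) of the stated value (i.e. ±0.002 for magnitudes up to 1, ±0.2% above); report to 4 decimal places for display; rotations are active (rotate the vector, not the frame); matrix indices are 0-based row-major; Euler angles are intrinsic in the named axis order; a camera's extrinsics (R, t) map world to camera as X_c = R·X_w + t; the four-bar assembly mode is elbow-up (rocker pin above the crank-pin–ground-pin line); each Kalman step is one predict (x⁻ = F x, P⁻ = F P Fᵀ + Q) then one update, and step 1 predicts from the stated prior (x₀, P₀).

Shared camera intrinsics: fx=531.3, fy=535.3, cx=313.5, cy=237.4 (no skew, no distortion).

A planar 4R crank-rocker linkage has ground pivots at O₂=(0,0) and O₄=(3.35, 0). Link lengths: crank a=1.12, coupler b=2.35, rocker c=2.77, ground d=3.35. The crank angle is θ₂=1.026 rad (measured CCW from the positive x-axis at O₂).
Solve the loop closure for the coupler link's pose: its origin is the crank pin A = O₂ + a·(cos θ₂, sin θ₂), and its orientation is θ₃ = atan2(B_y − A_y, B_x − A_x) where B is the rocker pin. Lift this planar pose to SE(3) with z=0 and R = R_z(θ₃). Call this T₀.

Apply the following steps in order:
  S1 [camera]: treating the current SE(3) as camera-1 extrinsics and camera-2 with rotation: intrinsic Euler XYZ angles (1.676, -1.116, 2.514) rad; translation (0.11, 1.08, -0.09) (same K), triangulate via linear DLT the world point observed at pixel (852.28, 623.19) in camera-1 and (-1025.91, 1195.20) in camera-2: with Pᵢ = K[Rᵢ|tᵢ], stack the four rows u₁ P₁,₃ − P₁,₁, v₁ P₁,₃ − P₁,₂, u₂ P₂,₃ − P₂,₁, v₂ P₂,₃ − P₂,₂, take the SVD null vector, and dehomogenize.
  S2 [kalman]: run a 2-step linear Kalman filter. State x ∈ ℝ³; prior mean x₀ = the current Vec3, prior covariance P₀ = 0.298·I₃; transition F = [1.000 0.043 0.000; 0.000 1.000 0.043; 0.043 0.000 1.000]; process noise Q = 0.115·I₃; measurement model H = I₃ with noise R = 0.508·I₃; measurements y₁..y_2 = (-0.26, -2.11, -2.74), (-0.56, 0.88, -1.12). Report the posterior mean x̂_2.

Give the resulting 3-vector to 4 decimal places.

source (fourbar_fk): coupler pose = R=[0.7307 -0.6827 0.0000; 0.6827 0.7307 0.0000; 0.0000 0.0000 1.0000], t=(0.5804, 0.9579, 0.0000)
after S1 (triangulate): (0.0526, -0.4556, 0.9170)
after S2 (kf_track): (-0.3230, -0.3909, -0.8784)

result = (-0.3230, -0.3909, -0.8784)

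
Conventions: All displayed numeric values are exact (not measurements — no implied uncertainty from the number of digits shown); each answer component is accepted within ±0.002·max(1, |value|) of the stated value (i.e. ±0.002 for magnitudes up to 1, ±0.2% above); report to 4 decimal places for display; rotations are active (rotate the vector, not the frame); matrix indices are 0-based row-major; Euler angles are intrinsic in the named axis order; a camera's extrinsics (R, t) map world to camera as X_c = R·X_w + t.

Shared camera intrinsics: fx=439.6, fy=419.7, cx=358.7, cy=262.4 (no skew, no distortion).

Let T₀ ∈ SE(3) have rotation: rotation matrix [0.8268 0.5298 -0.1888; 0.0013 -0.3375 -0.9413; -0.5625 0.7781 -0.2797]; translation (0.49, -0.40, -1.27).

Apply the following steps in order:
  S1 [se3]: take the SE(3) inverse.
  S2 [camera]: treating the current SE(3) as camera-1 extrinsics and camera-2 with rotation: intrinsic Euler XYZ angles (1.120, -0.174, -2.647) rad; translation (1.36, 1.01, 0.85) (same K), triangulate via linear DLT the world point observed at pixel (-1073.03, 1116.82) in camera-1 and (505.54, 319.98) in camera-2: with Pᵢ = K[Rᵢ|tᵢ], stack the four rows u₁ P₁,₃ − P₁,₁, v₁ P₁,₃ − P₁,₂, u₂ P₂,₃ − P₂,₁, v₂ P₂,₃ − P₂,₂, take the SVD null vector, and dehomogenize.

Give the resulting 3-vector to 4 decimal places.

result = (-1.2000, -1.9302, 1.6695)

after S1 (invert_se3): R=[0.8268 0.0013 -0.5625; 0.5298 -0.3375 0.7781; -0.1888 -0.9413 -0.2797], t=(-1.1190, 0.5935, -0.6393)
after S2 (triangulate): (-1.2000, -1.9302, 1.6695)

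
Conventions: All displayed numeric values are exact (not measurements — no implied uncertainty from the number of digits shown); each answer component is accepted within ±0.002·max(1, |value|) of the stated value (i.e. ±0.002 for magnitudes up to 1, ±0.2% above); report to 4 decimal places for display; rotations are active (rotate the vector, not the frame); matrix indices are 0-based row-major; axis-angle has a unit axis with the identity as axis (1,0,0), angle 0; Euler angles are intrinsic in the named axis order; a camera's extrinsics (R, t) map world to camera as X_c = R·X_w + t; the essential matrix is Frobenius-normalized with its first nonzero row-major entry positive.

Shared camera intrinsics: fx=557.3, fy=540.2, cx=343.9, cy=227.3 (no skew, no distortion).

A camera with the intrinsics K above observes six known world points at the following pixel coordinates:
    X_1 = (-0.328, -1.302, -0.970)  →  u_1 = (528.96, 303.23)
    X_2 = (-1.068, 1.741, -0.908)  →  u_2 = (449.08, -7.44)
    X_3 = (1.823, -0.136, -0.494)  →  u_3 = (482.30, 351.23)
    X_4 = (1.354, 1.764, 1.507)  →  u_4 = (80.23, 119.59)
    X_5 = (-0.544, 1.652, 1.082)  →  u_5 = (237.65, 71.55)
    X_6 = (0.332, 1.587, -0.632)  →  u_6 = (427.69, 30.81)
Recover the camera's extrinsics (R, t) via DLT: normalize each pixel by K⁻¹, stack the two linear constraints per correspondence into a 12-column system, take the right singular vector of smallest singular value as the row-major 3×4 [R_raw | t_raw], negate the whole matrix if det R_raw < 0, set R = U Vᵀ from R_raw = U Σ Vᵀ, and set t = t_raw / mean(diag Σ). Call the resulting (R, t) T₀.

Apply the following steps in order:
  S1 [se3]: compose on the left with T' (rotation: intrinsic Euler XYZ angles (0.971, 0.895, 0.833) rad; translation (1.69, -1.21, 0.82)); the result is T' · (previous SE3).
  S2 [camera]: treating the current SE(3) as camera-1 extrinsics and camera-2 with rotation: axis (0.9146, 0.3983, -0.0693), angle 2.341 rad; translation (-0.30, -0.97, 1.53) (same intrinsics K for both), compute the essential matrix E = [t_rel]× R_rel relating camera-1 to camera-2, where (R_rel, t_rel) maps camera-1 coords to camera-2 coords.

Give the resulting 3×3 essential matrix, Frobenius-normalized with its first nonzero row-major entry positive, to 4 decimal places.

source (pnp_recover): camera pose = R=[-0.1074 -0.2934 -0.9499; 0.4134 -0.8821 0.2257; -0.9042 -0.3685 0.2160], t=(0.4900, -0.0200, 4.9400)
after S1 (compose_se3): R=[-0.9420 -0.0027 -0.3356; 0.3354 0.0261 -0.9417; 0.0113 -0.9997 -0.0237], t=(5.7597, -3.3418, 2.7008)
after S2 (essential): [0.1953 0.0013 -0.2183; -0.5014 -0.3281 0.2816; -0.0074 0.5190 0.4544]

matrix = [0.1953 0.0013 -0.2183; -0.5014 -0.3281 0.2816; -0.0074 0.5190 0.4544]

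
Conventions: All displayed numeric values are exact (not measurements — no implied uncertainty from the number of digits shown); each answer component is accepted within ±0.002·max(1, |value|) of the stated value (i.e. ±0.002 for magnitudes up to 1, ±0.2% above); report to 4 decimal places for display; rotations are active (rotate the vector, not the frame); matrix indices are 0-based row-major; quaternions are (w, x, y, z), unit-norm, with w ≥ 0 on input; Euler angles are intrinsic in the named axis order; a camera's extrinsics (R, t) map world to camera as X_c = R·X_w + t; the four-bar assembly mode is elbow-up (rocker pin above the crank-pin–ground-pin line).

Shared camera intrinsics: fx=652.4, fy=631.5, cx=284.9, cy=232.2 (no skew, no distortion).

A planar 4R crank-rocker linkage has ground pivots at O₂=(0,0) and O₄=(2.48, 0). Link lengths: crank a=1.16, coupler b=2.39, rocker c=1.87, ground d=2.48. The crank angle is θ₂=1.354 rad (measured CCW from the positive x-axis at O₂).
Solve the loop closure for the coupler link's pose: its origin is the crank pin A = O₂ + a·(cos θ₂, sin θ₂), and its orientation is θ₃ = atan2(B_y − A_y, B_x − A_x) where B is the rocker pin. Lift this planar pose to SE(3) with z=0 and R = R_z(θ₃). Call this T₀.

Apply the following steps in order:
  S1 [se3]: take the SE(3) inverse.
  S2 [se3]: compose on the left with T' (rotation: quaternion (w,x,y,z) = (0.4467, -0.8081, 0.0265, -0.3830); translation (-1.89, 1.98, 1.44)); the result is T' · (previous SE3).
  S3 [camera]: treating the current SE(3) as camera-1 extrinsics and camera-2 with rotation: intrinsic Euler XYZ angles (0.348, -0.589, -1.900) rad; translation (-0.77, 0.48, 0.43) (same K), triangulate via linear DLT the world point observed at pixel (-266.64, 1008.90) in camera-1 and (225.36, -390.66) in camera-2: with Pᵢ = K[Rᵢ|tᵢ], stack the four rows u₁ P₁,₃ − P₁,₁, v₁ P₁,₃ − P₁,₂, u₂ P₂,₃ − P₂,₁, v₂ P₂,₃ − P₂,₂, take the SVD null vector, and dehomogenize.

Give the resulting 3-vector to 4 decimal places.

result = (0.6901, 1.3220, 0.2877)

source (fourbar_fk): coupler pose = R=[0.9513 -0.3082 0.0000; 0.3082 0.9513 0.0000; 0.0000 0.0000 1.0000], t=(0.2495, 1.1328, 0.0000)
after S1 (invert_se3): R=[0.9513 0.3082 0.0000; -0.3082 0.9513 0.0000; 0.0000 0.0000 1.0000], t=(-0.5865, -1.0008, 0.0000)
after S2 (compose_se3): R=[0.5786 0.5021 0.6427; -0.1815 -0.6890 0.7017; 0.7952 -0.5226 -0.3075], t=(-2.6032, 2.8058, 1.8337)
after S3 (triangulate): (0.6901, 1.3220, 0.2877)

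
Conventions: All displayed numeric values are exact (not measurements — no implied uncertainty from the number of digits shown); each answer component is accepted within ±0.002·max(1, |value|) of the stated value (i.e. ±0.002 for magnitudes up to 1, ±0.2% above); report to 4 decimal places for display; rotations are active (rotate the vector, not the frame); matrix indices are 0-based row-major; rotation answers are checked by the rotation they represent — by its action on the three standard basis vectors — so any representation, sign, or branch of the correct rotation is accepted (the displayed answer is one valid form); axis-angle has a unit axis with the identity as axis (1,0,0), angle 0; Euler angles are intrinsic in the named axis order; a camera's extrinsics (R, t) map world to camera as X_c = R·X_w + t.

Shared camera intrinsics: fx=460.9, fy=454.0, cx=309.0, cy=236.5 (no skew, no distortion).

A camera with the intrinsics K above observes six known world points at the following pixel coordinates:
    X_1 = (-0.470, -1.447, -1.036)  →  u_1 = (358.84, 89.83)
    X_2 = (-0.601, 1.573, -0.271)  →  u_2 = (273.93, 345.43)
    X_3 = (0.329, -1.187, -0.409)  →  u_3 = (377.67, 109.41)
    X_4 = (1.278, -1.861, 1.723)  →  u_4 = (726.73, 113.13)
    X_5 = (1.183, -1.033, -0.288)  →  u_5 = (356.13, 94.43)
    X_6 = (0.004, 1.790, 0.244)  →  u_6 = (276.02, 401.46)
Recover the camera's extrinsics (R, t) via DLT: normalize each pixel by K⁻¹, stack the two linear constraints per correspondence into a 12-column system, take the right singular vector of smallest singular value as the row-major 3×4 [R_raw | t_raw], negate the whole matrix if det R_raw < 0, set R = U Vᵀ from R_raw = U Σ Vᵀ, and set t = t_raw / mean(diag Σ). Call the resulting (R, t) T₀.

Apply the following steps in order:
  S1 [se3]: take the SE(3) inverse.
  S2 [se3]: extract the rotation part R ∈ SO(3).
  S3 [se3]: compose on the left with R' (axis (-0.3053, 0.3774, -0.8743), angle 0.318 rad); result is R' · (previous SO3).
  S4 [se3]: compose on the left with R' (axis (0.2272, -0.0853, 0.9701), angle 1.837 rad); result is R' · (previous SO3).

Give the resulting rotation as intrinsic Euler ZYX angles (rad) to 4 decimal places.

rotation (euler_zyx) = (-0.7368, -0.6730, 2.2921)

source (pnp_recover): camera pose = R=[-0.3439 -0.5313 0.7743; -0.0901 0.8394 0.5360; -0.9347 0.1146 -0.3365], t=(0.4301, 0.0599, 4.5399)
after S1 (invert_se3): R=[-0.3439 -0.0901 -0.9347; -0.5313 0.8394 0.1146; 0.7743 0.5360 -0.3365], t=(4.3967, -0.3420, 1.1625)
after S2 (rot_of_se3): [-0.3439 -0.0901 -0.9347; -0.5313 0.8394 0.1146; 0.7743 0.5360 -0.3365]
after S3 (compose_so3): [-0.3687 0.2091 -0.9057; -0.3513 0.8708 0.3440; 0.8606 0.4450 -0.2476]
after S4 (compose_so3): [0.5791 -0.7904 -0.1997; -0.5254 -0.1746 -0.8327; 0.6233 0.5872 -0.5164]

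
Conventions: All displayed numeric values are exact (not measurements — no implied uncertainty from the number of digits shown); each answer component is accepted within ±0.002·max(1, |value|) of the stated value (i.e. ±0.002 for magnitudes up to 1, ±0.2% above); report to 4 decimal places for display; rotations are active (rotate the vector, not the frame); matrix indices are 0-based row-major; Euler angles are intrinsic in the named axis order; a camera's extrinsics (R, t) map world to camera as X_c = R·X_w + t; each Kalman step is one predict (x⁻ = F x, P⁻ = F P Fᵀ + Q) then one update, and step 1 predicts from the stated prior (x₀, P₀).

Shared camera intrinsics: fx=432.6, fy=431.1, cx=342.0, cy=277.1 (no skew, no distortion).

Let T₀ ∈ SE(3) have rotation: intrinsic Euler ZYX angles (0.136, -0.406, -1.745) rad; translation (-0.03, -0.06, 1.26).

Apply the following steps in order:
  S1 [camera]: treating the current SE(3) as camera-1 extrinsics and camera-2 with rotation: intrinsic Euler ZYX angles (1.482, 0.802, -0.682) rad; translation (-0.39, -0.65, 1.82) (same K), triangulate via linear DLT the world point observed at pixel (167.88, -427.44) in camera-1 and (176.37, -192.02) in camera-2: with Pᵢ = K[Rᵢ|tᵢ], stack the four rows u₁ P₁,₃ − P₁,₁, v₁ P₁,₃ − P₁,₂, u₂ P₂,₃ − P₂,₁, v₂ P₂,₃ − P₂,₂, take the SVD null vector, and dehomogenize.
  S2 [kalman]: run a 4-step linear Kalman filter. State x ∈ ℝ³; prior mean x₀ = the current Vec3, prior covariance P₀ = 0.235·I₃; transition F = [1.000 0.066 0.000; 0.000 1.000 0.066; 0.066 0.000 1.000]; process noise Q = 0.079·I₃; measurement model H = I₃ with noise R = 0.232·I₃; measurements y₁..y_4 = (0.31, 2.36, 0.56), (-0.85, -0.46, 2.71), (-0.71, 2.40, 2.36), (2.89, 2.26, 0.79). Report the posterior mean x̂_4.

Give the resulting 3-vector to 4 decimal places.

after S1 (triangulate): (-0.5551, 0.6839, -0.6610)
after S2 (kf_track): (1.0794, 1.9342, 1.3739)

result = (1.0794, 1.9342, 1.3739)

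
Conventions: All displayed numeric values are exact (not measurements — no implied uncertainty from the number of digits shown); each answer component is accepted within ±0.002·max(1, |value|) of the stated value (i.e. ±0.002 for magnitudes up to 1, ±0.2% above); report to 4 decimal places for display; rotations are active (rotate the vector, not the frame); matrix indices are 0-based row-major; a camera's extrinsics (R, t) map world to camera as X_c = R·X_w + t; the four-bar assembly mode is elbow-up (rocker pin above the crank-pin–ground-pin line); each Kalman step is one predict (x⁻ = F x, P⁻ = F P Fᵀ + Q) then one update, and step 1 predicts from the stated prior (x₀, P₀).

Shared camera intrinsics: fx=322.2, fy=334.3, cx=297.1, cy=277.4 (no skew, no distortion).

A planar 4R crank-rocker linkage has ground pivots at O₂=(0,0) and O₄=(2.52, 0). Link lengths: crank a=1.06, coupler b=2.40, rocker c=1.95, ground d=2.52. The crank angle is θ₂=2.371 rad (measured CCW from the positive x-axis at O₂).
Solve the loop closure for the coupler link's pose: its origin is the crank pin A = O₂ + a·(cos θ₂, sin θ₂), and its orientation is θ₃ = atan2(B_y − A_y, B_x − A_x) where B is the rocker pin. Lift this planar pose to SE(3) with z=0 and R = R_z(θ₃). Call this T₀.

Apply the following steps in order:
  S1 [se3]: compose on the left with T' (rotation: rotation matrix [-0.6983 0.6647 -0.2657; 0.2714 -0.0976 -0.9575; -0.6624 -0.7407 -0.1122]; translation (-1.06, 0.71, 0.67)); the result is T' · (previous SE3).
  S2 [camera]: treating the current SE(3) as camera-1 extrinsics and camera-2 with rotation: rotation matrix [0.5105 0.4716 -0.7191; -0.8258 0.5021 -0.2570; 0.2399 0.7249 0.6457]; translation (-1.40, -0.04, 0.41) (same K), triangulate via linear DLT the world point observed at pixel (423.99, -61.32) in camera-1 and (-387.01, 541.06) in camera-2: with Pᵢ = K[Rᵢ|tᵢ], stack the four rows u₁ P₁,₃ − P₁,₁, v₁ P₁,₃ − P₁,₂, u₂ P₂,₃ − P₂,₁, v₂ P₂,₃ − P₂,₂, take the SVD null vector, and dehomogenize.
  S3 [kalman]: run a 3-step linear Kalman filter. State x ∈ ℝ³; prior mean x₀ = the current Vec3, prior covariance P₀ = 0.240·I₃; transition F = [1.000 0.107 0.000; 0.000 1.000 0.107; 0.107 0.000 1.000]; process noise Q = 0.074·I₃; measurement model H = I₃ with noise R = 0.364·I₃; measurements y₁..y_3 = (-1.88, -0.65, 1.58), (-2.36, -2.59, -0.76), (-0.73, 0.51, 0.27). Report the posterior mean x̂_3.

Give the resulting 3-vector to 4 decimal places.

result = (-1.6304, -0.3254, 0.3003)

source (fourbar_fk): coupler pose = R=[0.9269 -0.3754 0.0000; 0.3754 0.9269 0.0000; 0.0000 0.0000 1.0000], t=(-0.7605, 0.7384, 0.0000)
after S1 (compose_se3): R=[-0.3977 0.8782 -0.2657; 0.2149 -0.1924 -0.9575; -0.8920 -0.4379 -0.1122], t=(-0.0381, 0.4315, 0.6269)
after S2 (triangulate): (-1.7373, 0.5688, 1.7753)
after S3 (kf_track): (-1.6304, -0.3254, 0.3003)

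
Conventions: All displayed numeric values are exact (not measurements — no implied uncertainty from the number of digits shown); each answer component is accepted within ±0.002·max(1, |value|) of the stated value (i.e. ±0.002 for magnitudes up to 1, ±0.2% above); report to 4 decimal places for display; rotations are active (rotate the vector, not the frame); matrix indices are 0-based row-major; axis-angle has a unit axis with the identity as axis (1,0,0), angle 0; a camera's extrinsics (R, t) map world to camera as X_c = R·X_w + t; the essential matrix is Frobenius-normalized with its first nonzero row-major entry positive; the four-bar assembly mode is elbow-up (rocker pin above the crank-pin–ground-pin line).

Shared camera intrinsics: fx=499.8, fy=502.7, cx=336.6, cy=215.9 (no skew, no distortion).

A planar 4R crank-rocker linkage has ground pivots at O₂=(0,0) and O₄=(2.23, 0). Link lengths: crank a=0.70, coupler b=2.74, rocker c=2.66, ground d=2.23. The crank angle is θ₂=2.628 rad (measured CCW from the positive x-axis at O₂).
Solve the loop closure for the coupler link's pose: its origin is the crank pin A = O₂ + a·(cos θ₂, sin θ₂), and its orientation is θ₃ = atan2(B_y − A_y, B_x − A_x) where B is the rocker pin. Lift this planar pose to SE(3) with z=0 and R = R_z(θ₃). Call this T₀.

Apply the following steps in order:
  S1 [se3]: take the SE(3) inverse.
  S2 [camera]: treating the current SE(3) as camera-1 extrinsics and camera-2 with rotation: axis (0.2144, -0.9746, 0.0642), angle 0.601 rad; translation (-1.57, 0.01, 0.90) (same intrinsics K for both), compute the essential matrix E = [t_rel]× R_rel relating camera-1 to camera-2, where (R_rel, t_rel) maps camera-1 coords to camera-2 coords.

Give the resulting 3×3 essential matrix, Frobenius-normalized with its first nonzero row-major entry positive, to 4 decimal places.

matrix = [0.0955 0.1622 -0.1179; -0.3890 0.3667 -0.4490; 0.5619 0.3535 -0.1503]

source (fourbar_fk): coupler pose = R=[0.6460 -0.7633 0.0000; 0.7633 0.6460 0.0000; 0.0000 0.0000 1.0000], t=(-0.6097, 0.3439, 0.0000)
after S1 (invert_se3): R=[0.6460 0.7633 0.0000; -0.7633 0.6460 -0.0000; 0.0000 0.0000 1.0000], t=(0.1313, -0.6876, 0.0000)
after S2 (essential): [0.0955 0.1622 -0.1179; -0.3890 0.3667 -0.4490; 0.5619 0.3535 -0.1503]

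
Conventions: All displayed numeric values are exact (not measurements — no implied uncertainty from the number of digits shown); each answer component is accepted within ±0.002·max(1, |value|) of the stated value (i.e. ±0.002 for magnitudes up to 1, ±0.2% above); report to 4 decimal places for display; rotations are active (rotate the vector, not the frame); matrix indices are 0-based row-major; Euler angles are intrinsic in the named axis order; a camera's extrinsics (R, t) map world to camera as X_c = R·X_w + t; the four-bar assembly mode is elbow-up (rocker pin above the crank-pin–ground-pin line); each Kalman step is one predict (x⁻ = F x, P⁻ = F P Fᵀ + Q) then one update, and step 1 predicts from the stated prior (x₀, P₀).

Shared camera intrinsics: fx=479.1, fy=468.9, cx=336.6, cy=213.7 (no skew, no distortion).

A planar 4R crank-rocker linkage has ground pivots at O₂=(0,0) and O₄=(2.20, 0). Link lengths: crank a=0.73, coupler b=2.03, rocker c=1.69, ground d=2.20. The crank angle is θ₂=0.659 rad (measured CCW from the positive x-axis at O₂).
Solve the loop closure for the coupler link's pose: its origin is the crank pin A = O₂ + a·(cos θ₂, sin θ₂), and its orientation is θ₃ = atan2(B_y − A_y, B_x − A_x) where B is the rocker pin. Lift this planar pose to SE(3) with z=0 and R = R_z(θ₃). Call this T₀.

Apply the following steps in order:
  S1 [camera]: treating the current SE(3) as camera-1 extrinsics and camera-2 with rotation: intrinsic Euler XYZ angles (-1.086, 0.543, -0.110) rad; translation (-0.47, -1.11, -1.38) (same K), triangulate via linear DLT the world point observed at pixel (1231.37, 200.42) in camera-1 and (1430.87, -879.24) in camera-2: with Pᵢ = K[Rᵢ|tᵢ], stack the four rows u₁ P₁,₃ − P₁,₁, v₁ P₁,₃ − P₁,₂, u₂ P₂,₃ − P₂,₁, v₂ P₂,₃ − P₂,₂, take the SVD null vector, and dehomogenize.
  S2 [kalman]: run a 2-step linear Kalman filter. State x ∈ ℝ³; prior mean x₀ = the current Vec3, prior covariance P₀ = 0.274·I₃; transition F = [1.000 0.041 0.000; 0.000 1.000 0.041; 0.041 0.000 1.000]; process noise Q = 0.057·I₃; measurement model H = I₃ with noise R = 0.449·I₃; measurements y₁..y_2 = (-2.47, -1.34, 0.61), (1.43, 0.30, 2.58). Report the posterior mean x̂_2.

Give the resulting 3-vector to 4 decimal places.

result = (0.3470, -0.8552, 1.6833)

source (fourbar_fk): coupler pose = R=[0.7906 -0.6123 0.0000; 0.6123 0.7906 0.0000; 0.0000 0.0000 1.0000], t=(0.5771, 0.4470, 0.0000)
after S1 (triangulate): (1.4865, -1.7709, 1.5189)
after S2 (kf_track): (0.3470, -0.8552, 1.6833)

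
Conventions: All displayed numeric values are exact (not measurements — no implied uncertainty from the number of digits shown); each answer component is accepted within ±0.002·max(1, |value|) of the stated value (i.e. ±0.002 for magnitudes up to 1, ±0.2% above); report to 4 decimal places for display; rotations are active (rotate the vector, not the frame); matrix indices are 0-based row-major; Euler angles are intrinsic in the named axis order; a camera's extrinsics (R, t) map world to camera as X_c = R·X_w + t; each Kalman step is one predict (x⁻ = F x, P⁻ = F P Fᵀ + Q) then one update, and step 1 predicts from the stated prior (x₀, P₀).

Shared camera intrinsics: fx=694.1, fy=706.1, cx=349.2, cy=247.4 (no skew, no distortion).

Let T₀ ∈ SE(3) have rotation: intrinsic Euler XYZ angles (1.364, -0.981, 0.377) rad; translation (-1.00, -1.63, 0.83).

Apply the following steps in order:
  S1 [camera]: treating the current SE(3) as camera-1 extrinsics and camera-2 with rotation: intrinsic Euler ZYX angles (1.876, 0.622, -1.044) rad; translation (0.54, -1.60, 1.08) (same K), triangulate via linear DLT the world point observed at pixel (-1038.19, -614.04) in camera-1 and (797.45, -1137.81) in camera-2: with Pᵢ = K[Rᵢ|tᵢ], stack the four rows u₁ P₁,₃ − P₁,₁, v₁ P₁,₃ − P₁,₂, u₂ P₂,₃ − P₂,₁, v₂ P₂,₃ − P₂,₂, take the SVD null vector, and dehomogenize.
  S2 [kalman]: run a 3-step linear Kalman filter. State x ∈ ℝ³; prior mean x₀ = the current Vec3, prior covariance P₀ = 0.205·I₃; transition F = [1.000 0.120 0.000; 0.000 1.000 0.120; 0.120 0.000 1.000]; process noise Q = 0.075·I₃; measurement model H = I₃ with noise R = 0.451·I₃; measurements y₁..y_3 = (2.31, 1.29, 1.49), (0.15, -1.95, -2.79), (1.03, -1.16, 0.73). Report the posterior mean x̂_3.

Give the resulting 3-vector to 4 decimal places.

result = (0.5167, -0.5603, -0.2126)

after S1 (triangulate): (-0.8130, 0.3293, -0.1900)
after S2 (kf_track): (0.5167, -0.5603, -0.2126)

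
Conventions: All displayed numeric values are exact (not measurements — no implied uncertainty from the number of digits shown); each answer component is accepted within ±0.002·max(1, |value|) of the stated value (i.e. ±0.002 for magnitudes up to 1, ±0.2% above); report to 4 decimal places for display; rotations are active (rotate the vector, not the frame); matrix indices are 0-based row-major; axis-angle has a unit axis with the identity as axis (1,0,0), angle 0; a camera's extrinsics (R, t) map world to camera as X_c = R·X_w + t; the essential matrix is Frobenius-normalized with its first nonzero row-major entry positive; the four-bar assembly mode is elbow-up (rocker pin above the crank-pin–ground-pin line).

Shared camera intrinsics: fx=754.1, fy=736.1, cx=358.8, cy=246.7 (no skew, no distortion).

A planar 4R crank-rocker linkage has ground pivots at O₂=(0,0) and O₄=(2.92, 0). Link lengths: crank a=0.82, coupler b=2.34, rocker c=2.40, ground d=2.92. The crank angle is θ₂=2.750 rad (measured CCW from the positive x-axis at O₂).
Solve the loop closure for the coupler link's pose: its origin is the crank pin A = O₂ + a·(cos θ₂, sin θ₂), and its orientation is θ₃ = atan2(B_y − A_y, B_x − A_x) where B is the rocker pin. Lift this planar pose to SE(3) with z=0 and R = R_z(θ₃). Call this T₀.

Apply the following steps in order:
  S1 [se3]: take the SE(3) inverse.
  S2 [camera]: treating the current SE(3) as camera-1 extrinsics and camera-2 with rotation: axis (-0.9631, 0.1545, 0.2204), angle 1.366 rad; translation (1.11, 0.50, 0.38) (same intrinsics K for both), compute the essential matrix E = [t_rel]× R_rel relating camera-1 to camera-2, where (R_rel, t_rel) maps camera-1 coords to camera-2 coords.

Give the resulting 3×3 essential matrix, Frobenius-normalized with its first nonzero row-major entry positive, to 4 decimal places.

source (fourbar_fk): coupler pose = R=[0.8233 -0.5675 0.0000; 0.5675 0.8233 0.0000; 0.0000 0.0000 1.0000], t=(-0.7579, 0.3130, 0.0000)
after S1 (invert_se3): R=[0.8233 0.5675 0.0000; -0.5675 0.8233 0.0000; 0.0000 0.0000 1.0000], t=(0.4464, -0.6878, 0.0000)
after S2 (essential): [0.4861 0.3469 0.2188; -0.4514 0.1122 0.0812; 0.2447 -0.4659 -0.3092]

matrix = [0.4861 0.3469 0.2188; -0.4514 0.1122 0.0812; 0.2447 -0.4659 -0.3092]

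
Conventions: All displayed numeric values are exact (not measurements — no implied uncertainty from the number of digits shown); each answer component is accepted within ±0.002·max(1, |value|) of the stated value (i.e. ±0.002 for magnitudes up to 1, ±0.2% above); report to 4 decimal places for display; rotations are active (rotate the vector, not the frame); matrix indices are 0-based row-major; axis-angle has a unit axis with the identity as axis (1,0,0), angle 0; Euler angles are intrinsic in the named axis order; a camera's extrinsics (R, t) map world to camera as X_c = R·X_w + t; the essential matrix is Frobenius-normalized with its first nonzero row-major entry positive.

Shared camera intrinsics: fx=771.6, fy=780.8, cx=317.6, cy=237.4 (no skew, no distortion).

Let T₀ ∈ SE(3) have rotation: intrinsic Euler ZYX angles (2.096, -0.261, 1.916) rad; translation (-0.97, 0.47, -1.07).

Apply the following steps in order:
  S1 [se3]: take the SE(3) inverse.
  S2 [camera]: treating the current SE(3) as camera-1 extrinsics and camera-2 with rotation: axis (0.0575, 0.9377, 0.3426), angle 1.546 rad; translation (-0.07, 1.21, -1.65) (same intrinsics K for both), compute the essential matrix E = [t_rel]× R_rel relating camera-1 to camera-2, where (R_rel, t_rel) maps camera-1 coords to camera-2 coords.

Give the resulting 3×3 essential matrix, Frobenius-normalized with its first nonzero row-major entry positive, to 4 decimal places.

matrix = [0.4913 0.0018 -0.0063; 0.4048 -0.4020 -0.1461; -0.3077 -0.5330 -0.1817]

after S1 (invert_se3): R=[-0.4844 0.8359 0.2580; 0.4145 -0.0404 0.9091; 0.7704 0.5474 -0.3269], t=(-0.5866, 1.3939, 0.1402)
after S2 (essential): [0.4913 0.0018 -0.0063; 0.4048 -0.4020 -0.1461; -0.3077 -0.5330 -0.1817]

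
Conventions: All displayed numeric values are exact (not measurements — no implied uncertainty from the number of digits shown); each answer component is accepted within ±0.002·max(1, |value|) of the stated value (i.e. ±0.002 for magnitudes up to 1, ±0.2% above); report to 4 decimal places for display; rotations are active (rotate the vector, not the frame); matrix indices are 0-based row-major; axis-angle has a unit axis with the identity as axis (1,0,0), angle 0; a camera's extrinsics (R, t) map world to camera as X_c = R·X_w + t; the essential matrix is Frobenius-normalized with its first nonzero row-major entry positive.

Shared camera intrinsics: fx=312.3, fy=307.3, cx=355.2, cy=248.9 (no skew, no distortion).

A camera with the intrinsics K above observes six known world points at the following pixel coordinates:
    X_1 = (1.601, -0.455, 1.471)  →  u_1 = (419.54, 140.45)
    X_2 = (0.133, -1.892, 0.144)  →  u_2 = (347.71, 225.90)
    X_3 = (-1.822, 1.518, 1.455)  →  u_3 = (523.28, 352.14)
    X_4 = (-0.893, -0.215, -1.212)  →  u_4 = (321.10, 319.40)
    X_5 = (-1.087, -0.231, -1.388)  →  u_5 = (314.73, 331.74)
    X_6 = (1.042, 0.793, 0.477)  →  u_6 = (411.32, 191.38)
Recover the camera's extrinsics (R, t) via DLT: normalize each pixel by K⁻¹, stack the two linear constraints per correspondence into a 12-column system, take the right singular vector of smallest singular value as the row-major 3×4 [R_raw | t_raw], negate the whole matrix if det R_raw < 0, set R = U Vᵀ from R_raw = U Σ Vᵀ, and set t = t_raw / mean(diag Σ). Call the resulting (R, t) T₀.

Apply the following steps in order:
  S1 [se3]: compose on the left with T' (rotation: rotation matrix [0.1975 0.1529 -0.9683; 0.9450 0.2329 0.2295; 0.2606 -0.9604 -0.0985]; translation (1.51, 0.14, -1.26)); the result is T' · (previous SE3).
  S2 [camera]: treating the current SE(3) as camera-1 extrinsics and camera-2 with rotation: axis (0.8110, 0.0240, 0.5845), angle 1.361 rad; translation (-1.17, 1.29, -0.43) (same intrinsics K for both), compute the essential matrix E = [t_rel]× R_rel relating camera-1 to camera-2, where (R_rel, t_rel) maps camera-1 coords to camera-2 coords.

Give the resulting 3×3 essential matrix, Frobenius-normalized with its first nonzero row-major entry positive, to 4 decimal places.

matrix = [0.3282 0.5416 0.2722; -0.0568 0.0049 0.3964; 0.2305 0.2243 -0.5109]

source (pnp_recover): camera pose = R=[-0.2489 0.3260 0.9120; -0.9107 0.2417 -0.3350; -0.3296 -0.9140 0.2367], t=(0.3501, 0.1000, 5.3211)
after S1 (compose_se3): R=[0.1308 0.9863 -0.1003; -0.5230 0.1546 0.8382; 0.8422 -0.0571 0.5361], t=(-3.5580, 1.7154, -1.7889)
after S2 (essential): [0.3282 0.5416 0.2722; -0.0568 0.0049 0.3964; 0.2305 0.2243 -0.5109]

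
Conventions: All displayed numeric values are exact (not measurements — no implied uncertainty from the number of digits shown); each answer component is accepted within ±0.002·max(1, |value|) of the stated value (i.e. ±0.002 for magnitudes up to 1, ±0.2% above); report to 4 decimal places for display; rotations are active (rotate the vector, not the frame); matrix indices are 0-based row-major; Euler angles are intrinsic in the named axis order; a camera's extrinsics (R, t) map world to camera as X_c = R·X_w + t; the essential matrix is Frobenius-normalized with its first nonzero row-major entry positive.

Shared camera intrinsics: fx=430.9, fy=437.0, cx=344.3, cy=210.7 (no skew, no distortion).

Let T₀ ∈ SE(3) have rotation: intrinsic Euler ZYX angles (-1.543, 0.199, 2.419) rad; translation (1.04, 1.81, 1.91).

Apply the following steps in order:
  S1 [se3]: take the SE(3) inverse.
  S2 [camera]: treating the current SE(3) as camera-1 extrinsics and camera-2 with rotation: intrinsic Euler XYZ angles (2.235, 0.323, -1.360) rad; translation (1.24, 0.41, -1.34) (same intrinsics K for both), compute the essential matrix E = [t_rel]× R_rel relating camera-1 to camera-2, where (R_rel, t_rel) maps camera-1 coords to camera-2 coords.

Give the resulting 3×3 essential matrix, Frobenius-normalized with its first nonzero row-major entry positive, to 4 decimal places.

after S1 (invert_se3): R=[0.0272 -0.9799 -0.1977; -0.7462 -0.1515 0.6483; -0.6652 0.1298 -0.7353], t=(2.1228, -0.1879, 1.8612)
after S2 (essential): [0.0260 -0.3993 0.0325; 0.5347 -0.0315 -0.4612; 0.0115 -0.5781 0.0698]

matrix = [0.0260 -0.3993 0.0325; 0.5347 -0.0315 -0.4612; 0.0115 -0.5781 0.0698]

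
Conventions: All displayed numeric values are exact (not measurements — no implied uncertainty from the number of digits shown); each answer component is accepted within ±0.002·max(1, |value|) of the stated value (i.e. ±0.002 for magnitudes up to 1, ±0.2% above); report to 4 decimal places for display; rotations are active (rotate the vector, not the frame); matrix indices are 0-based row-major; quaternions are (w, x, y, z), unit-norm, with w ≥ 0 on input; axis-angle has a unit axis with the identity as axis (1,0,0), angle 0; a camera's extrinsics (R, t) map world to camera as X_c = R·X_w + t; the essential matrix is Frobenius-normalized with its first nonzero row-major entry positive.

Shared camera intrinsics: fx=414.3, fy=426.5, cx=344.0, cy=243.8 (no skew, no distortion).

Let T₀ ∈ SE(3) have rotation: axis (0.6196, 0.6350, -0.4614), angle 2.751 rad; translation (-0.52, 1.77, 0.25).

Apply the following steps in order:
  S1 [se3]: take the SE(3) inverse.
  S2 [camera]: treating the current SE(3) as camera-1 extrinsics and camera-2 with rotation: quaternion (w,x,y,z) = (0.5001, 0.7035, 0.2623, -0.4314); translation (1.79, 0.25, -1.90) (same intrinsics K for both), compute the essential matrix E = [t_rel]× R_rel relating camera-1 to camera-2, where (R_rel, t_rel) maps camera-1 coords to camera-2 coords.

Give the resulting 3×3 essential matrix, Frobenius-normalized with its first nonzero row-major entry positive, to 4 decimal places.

matrix = [0.0052 0.1623 0.1248; -0.4627 0.5010 0.1245; 0.4542 0.2665 0.4475]

after S1 (invert_se3): R=[-0.1858 0.5816 -0.7920; 0.9329 -0.1486 -0.3280; -0.3085 -0.7998 -0.5150], t=(-0.9280, 0.8302, 1.3840)
after S2 (essential): [0.0052 0.1623 0.1248; -0.4627 0.5010 0.1245; 0.4542 0.2665 0.4475]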